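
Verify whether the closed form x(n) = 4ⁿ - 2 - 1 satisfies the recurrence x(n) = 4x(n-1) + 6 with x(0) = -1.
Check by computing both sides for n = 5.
From the recurrence with x(0) = -1:
  x(0) = -1, x(1) = 2, x(2) = 14, x(3) = 62, x(4) = 254, x(5) = 1022
  so the recurrence gives x(5) = 1022.
From the proposed closed form x(n) = 4ⁿ - 2 - 1:
  x(5) = 1021.
The recurrence gives 1022 but the closed form gives 1021, so the closed form does not satisfy the recurrence.

No, the closed form is incorrect.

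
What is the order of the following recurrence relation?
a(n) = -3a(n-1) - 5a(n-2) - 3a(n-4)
The order is the largest lag k for which a(n-k) appears. Here the deepest term is a(n-4), so the order is 4.

Order 4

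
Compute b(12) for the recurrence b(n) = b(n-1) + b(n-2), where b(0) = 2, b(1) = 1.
Computing the sequence terms:
2, 1, 3, 4, 7, 11, 18, 29, 47, 76, 123, 199, 322

322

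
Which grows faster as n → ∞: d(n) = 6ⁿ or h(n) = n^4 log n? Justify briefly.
Comparing growth rates:
Growth-rate hierarchy: log n ≺ any polynomial ≺ any exponential cⁿ (c>1) ≺ n! ≺ nⁿ.
exponential base 6 dominates polynomial degree 4 (with log factor) asymptotically.

d(n) grows faster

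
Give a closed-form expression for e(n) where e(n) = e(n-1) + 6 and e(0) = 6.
Recurrence: e(n) = e(n-1) + 6, initial: e(0) = 6.
Each step adds 6, so e(n) = e(0) + 6n = 6n + 6.

e(n) = 6n + 6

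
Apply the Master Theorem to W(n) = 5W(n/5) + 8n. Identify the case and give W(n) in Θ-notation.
Master Theorem template: W(n) = a·W(n/b) + f(n).
Here: a=5, b=5, f(n)=8n
Compute log_b(a) = log_5(5) = 1.
f(n) = 8n = Θ(n). Case 2: W(n) = Θ(n log n).

Case 2: W(n) = Θ(n log n)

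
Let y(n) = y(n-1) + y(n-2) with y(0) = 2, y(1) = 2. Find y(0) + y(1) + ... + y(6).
Computing the sequence terms: 2, 2, 4, 6, 10, 16, 26
Adding these values together:

66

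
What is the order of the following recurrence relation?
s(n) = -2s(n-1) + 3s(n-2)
The order is the largest lag k for which s(n-k) appears. Here the deepest term is s(n-2), so the order is 2.

Order 2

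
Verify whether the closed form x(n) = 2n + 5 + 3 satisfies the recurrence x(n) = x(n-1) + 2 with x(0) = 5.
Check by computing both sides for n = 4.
From the recurrence with x(0) = 5:
  x(0) = 5, x(1) = 7, x(2) = 9, x(3) = 11, x(4) = 13
  so the recurrence gives x(4) = 13.
From the proposed closed form x(n) = 2n + 5 + 3:
  x(4) = 16.
The recurrence gives 13 but the closed form gives 16, so the closed form does not satisfy the recurrence.

No, the closed form is incorrect.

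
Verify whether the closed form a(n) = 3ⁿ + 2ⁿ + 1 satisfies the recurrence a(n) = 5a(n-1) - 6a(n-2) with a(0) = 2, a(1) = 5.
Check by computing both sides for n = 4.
From the recurrence with a(0) = 2, a(1) = 5:
  a(0) = 2, a(1) = 5, a(2) = 13, a(3) = 35, a(4) = 97
  so the recurrence gives a(4) = 97.
From the proposed closed form a(n) = 3ⁿ + 2ⁿ + 1:
  a(4) = 98.
The recurrence gives 97 but the closed form gives 98, so the closed form does not satisfy the recurrence.

No, the closed form is incorrect.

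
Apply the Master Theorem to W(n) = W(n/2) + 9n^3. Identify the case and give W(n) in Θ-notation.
Master Theorem template: W(n) = a·W(n/b) + f(n).
Here: a=1, b=2, f(n)=9n^3
Compute log_b(a) = log_2(1) = 0.
f(n) = 9n^3 = Ω(n^(0+ε)) with ε = 3, and the regularity condition holds (a·f(n/b) = (a/b^3)·f(n) with a/b^3 = 2^-3 < 1). Case 3: W(n) = Θ(f(n)) = Θ(n^3).

Case 3: W(n) = Θ(n^3)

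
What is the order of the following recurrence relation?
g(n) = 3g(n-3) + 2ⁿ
The order is the largest lag k for which g(n-k) appears. Here the deepest term is g(n-3) (the 2ⁿ term is non-homogeneous and does not affect the order), so the order is 3.

Order 3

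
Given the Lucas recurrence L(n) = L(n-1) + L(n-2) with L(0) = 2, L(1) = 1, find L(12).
Computing the sequence terms:
2, 1, 3, 4, 7, 11, 18, 29, 47, 76, 123, 199, 322

322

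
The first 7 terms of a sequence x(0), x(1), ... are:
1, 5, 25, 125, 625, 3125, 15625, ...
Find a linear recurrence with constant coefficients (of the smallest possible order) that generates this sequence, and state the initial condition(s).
Look for the lowest-order linear relation among consecutive terms.
Observation: each term is 5× the previous.
Check at n=2: 5·5 = 25. ✓

x(n) = 5 × x(n-1), x(0) = 1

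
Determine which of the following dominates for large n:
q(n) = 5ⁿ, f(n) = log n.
Comparing growth rates:
Growth-rate hierarchy: log n ≺ any polynomial ≺ any exponential cⁿ (c>1) ≺ n! ≺ nⁿ.
exponential base 5 dominates logarithmic asymptotically.

q(n) grows faster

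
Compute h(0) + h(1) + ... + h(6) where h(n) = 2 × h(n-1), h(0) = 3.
Computing the sequence terms: 3, 6, 12, 24, 48, 96, 192
Adding these values together:

381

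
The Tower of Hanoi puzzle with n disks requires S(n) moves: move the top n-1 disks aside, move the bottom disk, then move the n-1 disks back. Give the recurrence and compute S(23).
Moving n disks = move the top n-1 disks aside (S(n-1) moves) + move the largest disk (1 move) + move the n-1 disks back on top (S(n-1) moves), so S(n) = 2S(n-1) + 1, with S(1) = 1 (a single disk takes one move).
First terms: 1, 3, 7, 15, 31, 63, … — each is one less than a power of 2. Indeed S(n) + 1 = 2(S(n-1) + 1) with S(1) + 1 = 2, so S(n) + 1 = 2ⁿ and S(n) = 2ⁿ - 1.
Hence S(23) = 2^23 - 1 = 8388608 - 1 = 8388607.

S(n) = 2S(n-1) + 1, S(1) = 1; S(23) = 8388607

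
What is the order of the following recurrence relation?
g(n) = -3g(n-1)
The order is the largest lag k for which g(n-k) appears. Here the deepest term is g(n-1), so the order is 1.

Order 1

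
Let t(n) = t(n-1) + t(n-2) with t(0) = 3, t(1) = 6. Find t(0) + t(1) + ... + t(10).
Computing the sequence terms: 3, 6, 9, 15, 24, 39, 63, 102, 165, 267, 432
Adding these values together:

1125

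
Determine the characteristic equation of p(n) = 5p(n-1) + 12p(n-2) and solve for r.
Substitute p(n) = rⁿ and divide through by rⁿ⁻²: r² - 5r - 12 = 0
Discriminant: 5² + 4·12 = 73, not a perfect square, so by the quadratic formula r = (5 ± √73)/2.
General solution: p(n) = A·r₁ⁿ + B·r₂ⁿ where r₁,r₂ = (5 ± √73)/2

Characteristic: r² - 5r - 12 = 0, Roots: r = (5 ± √73)/2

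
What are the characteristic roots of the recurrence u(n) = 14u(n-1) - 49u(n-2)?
Substitute u(n) = rⁿ and divide through by rⁿ⁻²: r² - 14r + 49 = 0
Factor: (r - 7)² = 0, so r = 7 (double root).
General solution: u(n) = (A + Bn)·7ⁿ

Characteristic: r² - 14r + 49 = 0, Roots: r = 7 (double root)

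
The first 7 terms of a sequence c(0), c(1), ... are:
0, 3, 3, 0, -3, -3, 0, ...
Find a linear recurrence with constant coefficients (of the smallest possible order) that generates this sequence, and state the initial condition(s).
Look for the lowest-order linear relation among consecutive terms.
Observation: c(n) - 1·c(n-1) - (-1)·c(n-2) = 0 holds for the shown terms, and no order-1 relation c(n) = α·c(n-1) + β fits.
Check at n=3: 1·3 + (-1)·3 = 0. ✓

c(n) = c(n-1) - c(n-2), c(0) = 0, c(1) = 3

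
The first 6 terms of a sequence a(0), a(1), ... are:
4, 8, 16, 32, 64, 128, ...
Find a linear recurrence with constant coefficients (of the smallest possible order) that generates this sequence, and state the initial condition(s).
Look for the lowest-order linear relation among consecutive terms.
Observation: each term is 2× the previous.
Check at n=2: 2·8 = 16. ✓

a(n) = 2 × a(n-1), a(0) = 4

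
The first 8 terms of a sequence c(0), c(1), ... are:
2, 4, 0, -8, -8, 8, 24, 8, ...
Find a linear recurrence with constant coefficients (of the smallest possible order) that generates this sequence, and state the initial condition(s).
Look for the lowest-order linear relation among consecutive terms.
Observation: c(n) - 1·c(n-1) - (-2)·c(n-2) = 0 holds for the shown terms, and no order-1 relation c(n) = α·c(n-1) + β fits.
Check at n=3: 1·0 + (-2)·4 = -8. ✓

c(n) = c(n-1) - 2c(n-2), c(0) = 2, c(1) = 4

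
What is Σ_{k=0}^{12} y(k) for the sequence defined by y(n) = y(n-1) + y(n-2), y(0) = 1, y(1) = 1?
Computing the sequence terms: 1, 1, 2, 3, 5, 8, 13, 21, 34, 55, 89, 144, 233
Adding these values together:

609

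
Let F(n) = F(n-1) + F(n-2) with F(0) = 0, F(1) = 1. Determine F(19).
Computing the sequence terms:
0, 1, 1, 2, 3, 5, 8, 13, 21, 34, 55, 89, 144, 233, 377, 610, 987, 1597, 2584, 4181

4181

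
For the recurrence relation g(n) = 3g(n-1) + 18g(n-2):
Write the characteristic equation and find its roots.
Substitute g(n) = rⁿ and divide through by rⁿ⁻²: r² - 3r - 18 = 0
Factor: (r - 6)(r + 3) = 0, so r = 6, -3.
General solution: g(n) = A·6ⁿ + B·(-3)ⁿ

Characteristic: r² - 3r - 18 = 0, Roots: r = 6, -3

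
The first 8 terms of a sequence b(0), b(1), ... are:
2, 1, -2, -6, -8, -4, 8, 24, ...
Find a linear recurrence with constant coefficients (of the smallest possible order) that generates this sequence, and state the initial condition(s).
Look for the lowest-order linear relation among consecutive terms.
Observation: b(n) - 2·b(n-1) - (-2)·b(n-2) = 0 holds for the shown terms, and no order-1 relation b(n) = α·b(n-1) + β fits.
Check at n=3: 2·-2 + (-2)·1 = -6. ✓

b(n) = 2b(n-1) - 2b(n-2), b(0) = 2, b(1) = 1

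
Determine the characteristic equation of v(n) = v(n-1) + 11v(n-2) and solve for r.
Substitute v(n) = rⁿ and divide through by rⁿ⁻²: r² - r - 11 = 0
Discriminant: 1² + 4·11 = 45, not a perfect square, so by the quadratic formula r = (1 ± √45)/2.
General solution: v(n) = A·r₁ⁿ + B·r₂ⁿ where r₁,r₂ = (1 ± √45)/2

Characteristic: r² - r - 11 = 0, Roots: r = (1 ± √45)/2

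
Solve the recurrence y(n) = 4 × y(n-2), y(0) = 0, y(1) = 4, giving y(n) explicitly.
Recurrence: y(n) = 4 × y(n-2), initial: y(0) = 0, y(1) = 4.
Characteristic equation: r² - 4 = 0, which factors as (r - 2)(r + 2) = 0, so r = 2, -2. General solution y(n) = A·2ⁿ + B·(-2)ⁿ. From y(0) = 0: A + B = 0. From y(1) = 4: 2A - 2B = 4. Solving gives A = 1, B = -1.

y(n) = 2ⁿ - (-2)ⁿ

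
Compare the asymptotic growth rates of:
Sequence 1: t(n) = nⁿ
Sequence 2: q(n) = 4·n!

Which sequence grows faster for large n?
Comparing growth rates:
Growth-rate hierarchy: log n ≺ any polynomial ≺ any exponential cⁿ (c>1) ≺ n! ≺ nⁿ.
super-exponential nⁿ dominates factorial asymptotically.

t(n) grows faster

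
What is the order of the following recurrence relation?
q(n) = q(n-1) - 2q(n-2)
The order is the largest lag k for which q(n-k) appears. Here the deepest term is q(n-2), so the order is 2.

Order 2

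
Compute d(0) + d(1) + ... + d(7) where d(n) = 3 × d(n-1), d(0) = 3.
Computing the sequence terms: 3, 9, 27, 81, 243, 729, 2187, 6561
Adding these values together:

9840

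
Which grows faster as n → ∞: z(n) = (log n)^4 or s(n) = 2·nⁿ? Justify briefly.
Comparing growth rates:
Growth-rate hierarchy: log n ≺ any polynomial ≺ any exponential cⁿ (c>1) ≺ n! ≺ nⁿ.
super-exponential nⁿ dominates polylogarithmic (log n)^4 asymptotically.

s(n) grows faster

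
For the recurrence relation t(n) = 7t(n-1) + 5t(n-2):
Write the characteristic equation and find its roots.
Substitute t(n) = rⁿ and divide through by rⁿ⁻²: r² - 7r - 5 = 0
Discriminant: 7² + 4·5 = 69, not a perfect square, so by the quadratic formula r = (7 ± √69)/2.
General solution: t(n) = A·r₁ⁿ + B·r₂ⁿ where r₁,r₂ = (7 ± √69)/2

Characteristic: r² - 7r - 5 = 0, Roots: r = (7 ± √69)/2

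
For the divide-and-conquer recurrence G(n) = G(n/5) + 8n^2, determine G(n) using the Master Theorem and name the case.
Master Theorem template: G(n) = a·G(n/b) + f(n).
Here: a=1, b=5, f(n)=8n^2
Compute log_b(a) = log_5(1) = 0.
f(n) = 8n^2 = Ω(n^(0+ε)) with ε = 2, and the regularity condition holds (a·f(n/b) = (a/b^2)·f(n) with a/b^2 = 5^-2 < 1). Case 3: G(n) = Θ(f(n)) = Θ(n^2).

Case 3: G(n) = Θ(n^2)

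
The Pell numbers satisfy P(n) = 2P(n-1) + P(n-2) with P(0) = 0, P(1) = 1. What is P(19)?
Computing the sequence terms:
0, 1, 2, 5, 12, 29, 70, 169, 408, 985, 2378, 5741, 13860, 33461, 80782, 195025, 470832, 1136689, 2744210, 6625109

6625109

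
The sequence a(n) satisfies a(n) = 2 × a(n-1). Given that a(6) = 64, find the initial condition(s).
In general a(n) = 2ⁿ · a(0). At n = 6: a(0) = a(6) / 2^6 = 64 / 64 = 1.

a(0) = 1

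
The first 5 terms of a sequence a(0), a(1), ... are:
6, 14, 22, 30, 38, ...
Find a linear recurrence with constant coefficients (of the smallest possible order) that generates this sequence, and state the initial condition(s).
Look for the lowest-order linear relation among consecutive terms.
Observation: consecutive differences are constant (= 8).
Check at n=2: 1·14 + 8 = 22. ✓

a(n) = a(n-1) + 8, a(0) = 6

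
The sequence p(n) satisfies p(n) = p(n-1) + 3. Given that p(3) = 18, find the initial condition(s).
p(3) = p(0) + 3·3, so p(0) = 18 - 9 = 9.

p(0) = 9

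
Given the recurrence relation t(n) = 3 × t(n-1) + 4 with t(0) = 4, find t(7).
Computing step by step:
t(0) = 4
t(1) = 3 × 4 + 4 = 16
t(2) = 3 × 16 + 4 = 52
t(3) = 3 × 52 + 4 = 160
t(4) = 3 × 160 + 4 = 484
t(5) = 3 × 484 + 4 = 1456
t(6) = 3 × 1456 + 4 = 4372
t(7) = 3 × 4372 + 4 = 13120

13120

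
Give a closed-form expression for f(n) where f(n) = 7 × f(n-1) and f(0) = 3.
Recurrence: f(n) = 7 × f(n-1), initial: f(0) = 3.
Each term is 7 times the previous, so this is geometric with ratio 7. After n steps: f(n) = f(0)·7ⁿ = 3·7ⁿ.

f(n) = 3·7ⁿ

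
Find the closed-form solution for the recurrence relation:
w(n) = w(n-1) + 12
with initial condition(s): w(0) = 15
Recurrence: w(n) = w(n-1) + 12, initial: w(0) = 15.
Each step adds 12, so w(n) = w(0) + 12n = 12n + 15.

w(n) = 12n + 15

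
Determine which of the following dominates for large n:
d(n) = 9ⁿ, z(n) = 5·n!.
Comparing growth rates:
Growth-rate hierarchy: log n ≺ any polynomial ≺ any exponential cⁿ (c>1) ≺ n! ≺ nⁿ.
factorial dominates exponential base 9 asymptotically.

z(n) grows faster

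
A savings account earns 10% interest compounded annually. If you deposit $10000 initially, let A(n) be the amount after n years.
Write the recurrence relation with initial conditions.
Each year the balance grows by 10%, i.e. is multiplied by 1 + 10/100 = 1.1, so A(n) = 1.1 × A(n-1). The initial deposit gives A(0) = 10000.
Unrolling gives the closed form A(n) = 10000 × (1.1)ⁿ.

A(n) = 1.1 × A(n-1), A(0) = 10000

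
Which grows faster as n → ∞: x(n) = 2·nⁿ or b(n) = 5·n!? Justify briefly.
Comparing growth rates:
Growth-rate hierarchy: log n ≺ any polynomial ≺ any exponential cⁿ (c>1) ≺ n! ≺ nⁿ.
super-exponential nⁿ dominates factorial asymptotically.

x(n) grows faster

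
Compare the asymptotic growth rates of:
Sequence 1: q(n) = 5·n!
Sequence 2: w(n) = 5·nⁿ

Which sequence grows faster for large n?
Comparing growth rates:
Growth-rate hierarchy: log n ≺ any polynomial ≺ any exponential cⁿ (c>1) ≺ n! ≺ nⁿ.
super-exponential nⁿ dominates factorial asymptotically.

w(n) grows faster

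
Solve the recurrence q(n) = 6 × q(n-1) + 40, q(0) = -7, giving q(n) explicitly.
Recurrence: q(n) = 6 × q(n-1) + 40, initial: q(0) = -7.
Try q(n) = A·6ⁿ + C. Substituting: A·6ⁿ + C = 6(A·6ⁿ⁻¹ + C) + 40 = A·6ⁿ + 6C + 40, so C = 6C + 40, giving C = -8. Then q(0) = A - 8 = -7 gives A = 1.

q(n) = 6ⁿ - 8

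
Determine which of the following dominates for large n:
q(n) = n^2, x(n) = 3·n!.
Comparing growth rates:
Growth-rate hierarchy: log n ≺ any polynomial ≺ any exponential cⁿ (c>1) ≺ n! ≺ nⁿ.
factorial dominates polynomial degree 2 asymptotically.

x(n) grows faster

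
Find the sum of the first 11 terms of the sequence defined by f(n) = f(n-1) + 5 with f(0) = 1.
Computing the sequence terms: 1, 6, 11, 16, 21, 26, 31, 36, 41, 46, 51
Adding these values together:

286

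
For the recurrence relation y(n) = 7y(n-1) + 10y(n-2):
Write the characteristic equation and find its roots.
Substitute y(n) = rⁿ and divide through by rⁿ⁻²: r² - 7r - 10 = 0
Discriminant: 7² + 4·10 = 89, not a perfect square, so by the quadratic formula r = (7 ± √89)/2.
General solution: y(n) = A·r₁ⁿ + B·r₂ⁿ where r₁,r₂ = (7 ± √89)/2

Characteristic: r² - 7r - 10 = 0, Roots: r = (7 ± √89)/2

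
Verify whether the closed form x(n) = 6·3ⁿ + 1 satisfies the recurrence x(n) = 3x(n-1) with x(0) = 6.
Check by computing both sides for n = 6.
From the recurrence with x(0) = 6:
  x(0) = 6, x(1) = 18, x(2) = 54, x(3) = 162, x(4) = 486, x(5) = 1458, x(6) = 4374
  so the recurrence gives x(6) = 4374.
From the proposed closed form x(n) = 6·3ⁿ + 1:
  x(6) = 4375.
The recurrence gives 4374 but the closed form gives 4375, so the closed form does not satisfy the recurrence.

No, the closed form is incorrect.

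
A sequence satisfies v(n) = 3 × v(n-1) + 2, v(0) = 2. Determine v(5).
Computing step by step:
v(0) = 2
v(1) = 3 × 2 + 2 = 8
v(2) = 3 × 8 + 2 = 26
v(3) = 3 × 26 + 2 = 80
v(4) = 3 × 80 + 2 = 242
v(5) = 3 × 242 + 2 = 728

728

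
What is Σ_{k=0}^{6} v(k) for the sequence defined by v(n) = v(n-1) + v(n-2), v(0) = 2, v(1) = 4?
Computing the sequence terms: 2, 4, 6, 10, 16, 26, 42
Adding these values together:

106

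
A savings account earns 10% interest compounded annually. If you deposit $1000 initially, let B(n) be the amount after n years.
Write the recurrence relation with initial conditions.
Each year the balance grows by 10%, i.e. is multiplied by 1 + 10/100 = 1.1, so B(n) = 1.1 × B(n-1). The initial deposit gives B(0) = 1000.
Unrolling gives the closed form B(n) = 1000 × (1.1)ⁿ.

B(n) = 1.1 × B(n-1), B(0) = 1000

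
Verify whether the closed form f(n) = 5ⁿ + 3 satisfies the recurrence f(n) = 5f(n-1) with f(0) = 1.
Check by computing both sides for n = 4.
From the recurrence with f(0) = 1:
  f(0) = 1, f(1) = 5, f(2) = 25, f(3) = 125, f(4) = 625
  so the recurrence gives f(4) = 625.
From the proposed closed form f(n) = 5ⁿ + 3:
  f(4) = 628.
The recurrence gives 625 but the closed form gives 628, so the closed form does not satisfy the recurrence.

No, the closed form is incorrect.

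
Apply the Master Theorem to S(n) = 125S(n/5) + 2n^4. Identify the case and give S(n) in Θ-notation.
Master Theorem template: S(n) = a·S(n/b) + f(n).
Here: a=125, b=5, f(n)=2n^4
Compute log_b(a) = log_5(125) = 3.
f(n) = 2n^4 = Ω(n^(3+ε)) with ε = 1, and the regularity condition holds (a·f(n/b) = (a/b^4)·f(n) with a/b^4 = 5^-1 < 1). Case 3: S(n) = Θ(f(n)) = Θ(n^4).

Case 3: S(n) = Θ(n^4)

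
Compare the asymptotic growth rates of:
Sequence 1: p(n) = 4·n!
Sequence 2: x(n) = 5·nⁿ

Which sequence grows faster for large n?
Comparing growth rates:
Growth-rate hierarchy: log n ≺ any polynomial ≺ any exponential cⁿ (c>1) ≺ n! ≺ nⁿ.
super-exponential nⁿ dominates factorial asymptotically.

x(n) grows faster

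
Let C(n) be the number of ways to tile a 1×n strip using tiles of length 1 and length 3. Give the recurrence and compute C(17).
Condition on the last tile: it has length 1 (leaving a 1×(n-1) strip) or length 3 (leaving a 1×(n-3) strip), so C(n) = C(n-1) + C(n-3) (order-3 linear recurrence).
For 0 ≤ i < 3 only unit tiles fit, so C(i) = 1.
Iterating the recurrence: C(3) = 2, C(4) = 3, C(5) = 4, C(6) = 6, C(7) = 9, C(8) = 13, C(9) = 19, C(10) = 28, C(11) = 41, C(12) = 60, C(13) = 88, C(14) = 129, C(15) = 189, C(16) = 277, C(17) = 406.

C(n) = C(n-1) + C(n-3), with C(i) = 1 for 0 ≤ i < 3; C(17) = 406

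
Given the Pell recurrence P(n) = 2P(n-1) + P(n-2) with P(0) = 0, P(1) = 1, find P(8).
Computing the sequence terms:
0, 1, 2, 5, 12, 29, 70, 169, 408

408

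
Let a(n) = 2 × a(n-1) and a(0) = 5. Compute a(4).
Computing step by step:
a(0) = 5
a(1) = 2 × 5 = 10
a(2) = 2 × 10 = 20
a(3) = 2 × 20 = 40
a(4) = 2 × 40 = 80

80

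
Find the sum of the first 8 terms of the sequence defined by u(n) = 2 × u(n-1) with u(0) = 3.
Computing the sequence terms: 3, 6, 12, 24, 48, 96, 192, 384
Adding these values together:

765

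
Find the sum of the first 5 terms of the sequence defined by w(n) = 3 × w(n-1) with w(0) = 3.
Computing the sequence terms: 3, 9, 27, 81, 243
Adding these values together:

363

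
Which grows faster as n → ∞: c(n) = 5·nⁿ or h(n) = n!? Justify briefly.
Comparing growth rates:
Growth-rate hierarchy: log n ≺ any polynomial ≺ any exponential cⁿ (c>1) ≺ n! ≺ nⁿ.
super-exponential nⁿ dominates factorial asymptotically.

c(n) grows faster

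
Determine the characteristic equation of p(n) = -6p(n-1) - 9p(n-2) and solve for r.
Substitute p(n) = rⁿ and divide through by rⁿ⁻²: r² + 6r + 9 = 0
Factor: (r + 3)² = 0, so r = -3 (double root).
General solution: p(n) = (A + Bn)·(-3)ⁿ

Characteristic: r² + 6r + 9 = 0, Roots: r = -3 (double root)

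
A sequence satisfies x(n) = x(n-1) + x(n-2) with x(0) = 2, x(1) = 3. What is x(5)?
Computing the sequence terms:
2, 3, 5, 8, 13, 21

21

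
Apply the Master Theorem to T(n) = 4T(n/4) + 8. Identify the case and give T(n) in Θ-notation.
Master Theorem template: T(n) = a·T(n/b) + f(n).
Here: a=4, b=4, f(n)=8
Compute log_b(a) = log_4(4) = 1.
f(n) = 8 = O(n^(1-ε)) with ε = 1. Case 1: T(n) = Θ(n^log_b(a)) = Θ(n).

Case 1: T(n) = Θ(n)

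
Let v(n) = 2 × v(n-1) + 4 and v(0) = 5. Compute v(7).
Computing step by step:
v(0) = 5
v(1) = 2 × 5 + 4 = 14
v(2) = 2 × 14 + 4 = 32
v(3) = 2 × 32 + 4 = 68
v(4) = 2 × 68 + 4 = 140
v(5) = 2 × 140 + 4 = 284
v(6) = 2 × 284 + 4 = 572
v(7) = 2 × 572 + 4 = 1148

1148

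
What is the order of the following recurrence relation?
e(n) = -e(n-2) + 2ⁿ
The order is the largest lag k for which e(n-k) appears. Here the deepest term is e(n-2) (the 2ⁿ term is non-homogeneous and does not affect the order), so the order is 2.

Order 2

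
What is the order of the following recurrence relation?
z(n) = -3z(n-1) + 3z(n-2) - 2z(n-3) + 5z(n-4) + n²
The order is the largest lag k for which z(n-k) appears. Here the deepest term is z(n-4) (the n² term is non-homogeneous and does not affect the order), so the order is 4.

Order 4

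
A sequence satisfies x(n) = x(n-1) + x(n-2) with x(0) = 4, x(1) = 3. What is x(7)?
Computing the sequence terms:
4, 3, 7, 10, 17, 27, 44, 71

71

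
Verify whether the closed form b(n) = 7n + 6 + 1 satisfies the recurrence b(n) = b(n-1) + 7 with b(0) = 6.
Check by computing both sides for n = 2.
From the recurrence with b(0) = 6:
  b(0) = 6, b(1) = 13, b(2) = 20
  so the recurrence gives b(2) = 20.
From the proposed closed form b(n) = 7n + 6 + 1:
  b(2) = 21.
The recurrence gives 20 but the closed form gives 21, so the closed form does not satisfy the recurrence.

No, the closed form is incorrect.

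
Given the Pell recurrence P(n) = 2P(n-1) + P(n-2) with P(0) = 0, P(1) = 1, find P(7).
Computing the sequence terms:
0, 1, 2, 5, 12, 29, 70, 169

169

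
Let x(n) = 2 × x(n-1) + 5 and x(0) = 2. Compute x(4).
Computing step by step:
x(0) = 2
x(1) = 2 × 2 + 5 = 9
x(2) = 2 × 9 + 5 = 23
x(3) = 2 × 23 + 5 = 51
x(4) = 2 × 51 + 5 = 107

107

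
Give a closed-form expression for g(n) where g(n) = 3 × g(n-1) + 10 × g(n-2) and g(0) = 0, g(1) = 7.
Recurrence: g(n) = 3 × g(n-1) + 10 × g(n-2), initial: g(0) = 0, g(1) = 7.
Characteristic equation: r² - 3r - 10 = 0, which factors as (r - 5)(r + 2) = 0, so r = 5, -2. General solution g(n) = A·5ⁿ + B·(-2)ⁿ. From g(0) = 0: A + B = 0. From g(1) = 7: 5A - 2B = 7. Solving gives A = 1, B = -1.

g(n) = 5ⁿ - (-2)ⁿ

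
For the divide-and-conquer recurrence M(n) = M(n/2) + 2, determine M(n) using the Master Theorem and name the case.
Master Theorem template: M(n) = a·M(n/b) + f(n).
Here: a=1, b=2, f(n)=2
Compute log_b(a) = log_2(1) = 0.
f(n) = 2 = Θ(1). Case 2: M(n) = Θ(log n).

Case 2: M(n) = Θ(log n)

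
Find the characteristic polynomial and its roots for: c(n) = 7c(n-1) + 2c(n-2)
Substitute c(n) = rⁿ and divide through by rⁿ⁻²: r² - 7r - 2 = 0
Discriminant: 7² + 4·2 = 57, not a perfect square, so by the quadratic formula r = (7 ± √57)/2.
General solution: c(n) = A·r₁ⁿ + B·r₂ⁿ where r₁,r₂ = (7 ± √57)/2

Characteristic: r² - 7r - 2 = 0, Roots: r = (7 ± √57)/2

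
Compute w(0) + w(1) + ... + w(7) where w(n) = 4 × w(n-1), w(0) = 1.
Computing the sequence terms: 1, 4, 16, 64, 256, 1024, 4096, 16384
Adding these values together:

21845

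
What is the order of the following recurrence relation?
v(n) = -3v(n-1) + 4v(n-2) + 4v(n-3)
The order is the largest lag k for which v(n-k) appears. Here the deepest term is v(n-3), so the order is 3.

Order 3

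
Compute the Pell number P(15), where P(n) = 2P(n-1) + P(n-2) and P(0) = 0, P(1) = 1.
Computing the sequence terms:
0, 1, 2, 5, 12, 29, 70, 169, 408, 985, 2378, 5741, 13860, 33461, 80782, 195025

195025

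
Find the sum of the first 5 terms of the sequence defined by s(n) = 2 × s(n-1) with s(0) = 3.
Computing the sequence terms: 3, 6, 12, 24, 48
Adding these values together:

93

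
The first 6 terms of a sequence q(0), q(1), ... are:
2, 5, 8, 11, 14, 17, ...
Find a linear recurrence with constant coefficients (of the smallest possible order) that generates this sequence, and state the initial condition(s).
Look for the lowest-order linear relation among consecutive terms.
Observation: consecutive differences are constant (= 3).
Check at n=2: 1·5 + 3 = 8. ✓

q(n) = q(n-1) + 3, q(0) = 2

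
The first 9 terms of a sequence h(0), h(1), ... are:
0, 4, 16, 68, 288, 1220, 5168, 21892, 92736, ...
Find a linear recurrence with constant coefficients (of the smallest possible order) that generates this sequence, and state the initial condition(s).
Look for the lowest-order linear relation among consecutive terms.
Observation: h(n) - 4·h(n-1) - (1)·h(n-2) = 0 holds for the shown terms, and no order-1 relation h(n) = α·h(n-1) + β fits.
Check at n=3: 4·16 + (1)·4 = 68. ✓

h(n) = 4h(n-1) + h(n-2), h(0) = 0, h(1) = 4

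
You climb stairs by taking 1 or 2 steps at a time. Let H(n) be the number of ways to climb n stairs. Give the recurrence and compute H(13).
Condition on the size of the last step (1 to 2): before it there were n-1, …, n-2 stairs climbed, and these cases are disjoint, so H(n) = H(n-1) + H(n-2) (Fibonacci-type sequence).
Initial conditions by direct count (compositions of i into parts ≤ 2): H(1) = 1; H(2) = 2.
Iterating the recurrence: H(3) = 3, H(4) = 5, H(5) = 8, H(6) = 13, H(7) = 21, H(8) = 34, H(9) = 55, H(10) = 89, H(11) = 144, H(12) = 233, H(13) = 377.

H(n) = H(n-1) + H(n-2), H(1) = 1, H(2) = 2; H(13) = 377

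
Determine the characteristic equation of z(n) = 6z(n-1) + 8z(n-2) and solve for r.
Substitute z(n) = rⁿ and divide through by rⁿ⁻²: r² - 6r - 8 = 0
Discriminant: 6² + 4·8 = 68, not a perfect square, so by the quadratic formula r = (6 ± √68)/2.
General solution: z(n) = A·r₁ⁿ + B·r₂ⁿ where r₁,r₂ = (6 ± √68)/2

Characteristic: r² - 6r - 8 = 0, Roots: r = (6 ± √68)/2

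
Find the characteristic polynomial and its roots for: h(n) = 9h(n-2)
Substitute h(n) = rⁿ and divide through by rⁿ⁻²: r² - 9 = 0
Factor: (r - 3)(r + 3) = 0, so r = 3, -3.
General solution: h(n) = A·3ⁿ + B·(-3)ⁿ

Characteristic: r² - 9 = 0, Roots: r = 3, -3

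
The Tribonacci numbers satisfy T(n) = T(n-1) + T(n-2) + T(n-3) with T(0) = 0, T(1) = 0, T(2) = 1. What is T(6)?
Computing the sequence terms:
0, 0, 1, 1, 2, 4, 7

7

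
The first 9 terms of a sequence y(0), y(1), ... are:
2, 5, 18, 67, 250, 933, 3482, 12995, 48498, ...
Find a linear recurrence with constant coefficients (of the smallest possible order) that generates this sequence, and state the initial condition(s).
Look for the lowest-order linear relation among consecutive terms.
Observation: y(n) - 4·y(n-1) - (-1)·y(n-2) = 0 holds for the shown terms, and no order-1 relation y(n) = α·y(n-1) + β fits.
Check at n=3: 4·18 + (-1)·5 = 67. ✓

y(n) = 4y(n-1) - y(n-2), y(0) = 2, y(1) = 5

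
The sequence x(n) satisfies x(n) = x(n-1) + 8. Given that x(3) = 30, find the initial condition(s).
x(3) = x(0) + 3·8, so x(0) = 30 - 24 = 6.

x(0) = 6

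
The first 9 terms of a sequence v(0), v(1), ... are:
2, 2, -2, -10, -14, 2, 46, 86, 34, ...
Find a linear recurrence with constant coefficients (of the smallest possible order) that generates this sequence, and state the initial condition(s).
Look for the lowest-order linear relation among consecutive terms.
Observation: v(n) - 2·v(n-1) - (-3)·v(n-2) = 0 holds for the shown terms, and no order-1 relation v(n) = α·v(n-1) + β fits.
Check at n=3: 2·-2 + (-3)·2 = -10. ✓

v(n) = 2v(n-1) - 3v(n-2), v(0) = 2, v(1) = 2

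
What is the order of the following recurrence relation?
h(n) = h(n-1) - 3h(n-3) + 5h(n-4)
The order is the largest lag k for which h(n-k) appears. Here the deepest term is h(n-4), so the order is 4.

Order 4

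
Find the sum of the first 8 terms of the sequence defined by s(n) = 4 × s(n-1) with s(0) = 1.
Computing the sequence terms: 1, 4, 16, 64, 256, 1024, 4096, 16384
Adding these values together:

21845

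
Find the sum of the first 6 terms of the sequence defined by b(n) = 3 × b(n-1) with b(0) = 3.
Computing the sequence terms: 3, 9, 27, 81, 243, 729
Adding these values together:

1092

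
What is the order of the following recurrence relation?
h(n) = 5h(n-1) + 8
The order is the largest lag k for which h(n-k) appears. Here the deepest term is h(n-1) (the 8 term is non-homogeneous and does not affect the order), so the order is 1.

Order 1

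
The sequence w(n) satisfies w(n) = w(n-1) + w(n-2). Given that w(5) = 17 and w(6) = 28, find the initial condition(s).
Work backwards using w(k) = w(k+2) - w(k+1):
w(4) = w(6) - w(5) = 28 - 17 = 11
w(3) = w(5) - w(4) = 17 - 11 = 6
w(2) = w(4) - w(3) = 11 - 6 = 5
w(1) = w(3) - w(2) = 6 - 5 = 1
w(0) = w(2) - w(1) = 5 - 1 = 4

w(0) = 4, w(1) = 1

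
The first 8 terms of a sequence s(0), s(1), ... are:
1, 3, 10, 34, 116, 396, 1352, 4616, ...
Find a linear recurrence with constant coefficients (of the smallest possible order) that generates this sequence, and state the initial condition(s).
Look for the lowest-order linear relation among consecutive terms.
Observation: s(n) - 4·s(n-1) - (-2)·s(n-2) = 0 holds for the shown terms, and no order-1 relation s(n) = α·s(n-1) + β fits.
Check at n=3: 4·10 + (-2)·3 = 34. ✓

s(n) = 4s(n-1) - 2s(n-2), s(0) = 1, s(1) = 3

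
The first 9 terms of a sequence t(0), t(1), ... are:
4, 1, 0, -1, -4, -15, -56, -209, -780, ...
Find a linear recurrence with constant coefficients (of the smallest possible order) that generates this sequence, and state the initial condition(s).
Look for the lowest-order linear relation among consecutive terms.
Observation: t(n) - 4·t(n-1) - (-1)·t(n-2) = 0 holds for the shown terms, and no order-1 relation t(n) = α·t(n-1) + β fits.
Check at n=3: 4·0 + (-1)·1 = -1. ✓

t(n) = 4t(n-1) - t(n-2), t(0) = 4, t(1) = 1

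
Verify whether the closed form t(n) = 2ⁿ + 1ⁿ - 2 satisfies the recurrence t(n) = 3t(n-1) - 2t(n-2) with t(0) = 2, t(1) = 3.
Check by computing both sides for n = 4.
From the recurrence with t(0) = 2, t(1) = 3:
  t(0) = 2, t(1) = 3, t(2) = 5, t(3) = 9, t(4) = 17
  so the recurrence gives t(4) = 17.
From the proposed closed form t(n) = 2ⁿ + 1ⁿ - 2:
  t(4) = 15.
The recurrence gives 17 but the closed form gives 15, so the closed form does not satisfy the recurrence.

No, the closed form is incorrect.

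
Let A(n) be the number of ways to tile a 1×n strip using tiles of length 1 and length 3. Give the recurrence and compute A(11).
Condition on the last tile: it has length 1 (leaving a 1×(n-1) strip) or length 3 (leaving a 1×(n-3) strip), so A(n) = A(n-1) + A(n-3) (order-3 linear recurrence).
For 0 ≤ i < 3 only unit tiles fit, so A(i) = 1.
Iterating the recurrence: A(3) = 2, A(4) = 3, A(5) = 4, A(6) = 6, A(7) = 9, A(8) = 13, A(9) = 19, A(10) = 28, A(11) = 41.

A(n) = A(n-1) + A(n-3), with A(i) = 1 for 0 ≤ i < 3; A(11) = 41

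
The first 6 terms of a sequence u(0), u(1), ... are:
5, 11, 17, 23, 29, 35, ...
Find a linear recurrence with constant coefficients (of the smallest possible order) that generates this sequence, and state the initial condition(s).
Look for the lowest-order linear relation among consecutive terms.
Observation: consecutive differences are constant (= 6).
Check at n=2: 1·11 + 6 = 17. ✓

u(n) = u(n-1) + 6, u(0) = 5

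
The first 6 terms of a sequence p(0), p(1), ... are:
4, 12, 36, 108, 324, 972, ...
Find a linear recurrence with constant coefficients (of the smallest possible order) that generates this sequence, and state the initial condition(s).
Look for the lowest-order linear relation among consecutive terms.
Observation: each term is 3× the previous.
Check at n=2: 3·12 = 36. ✓

p(n) = 3 × p(n-1), p(0) = 4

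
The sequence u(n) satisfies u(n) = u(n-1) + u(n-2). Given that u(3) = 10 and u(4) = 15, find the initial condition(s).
Work backwards using u(k) = u(k+2) - u(k+1):
u(2) = u(4) - u(3) = 15 - 10 = 5
u(1) = u(3) - u(2) = 10 - 5 = 5
u(0) = u(2) - u(1) = 5 - 5 = 0

u(0) = 0, u(1) = 5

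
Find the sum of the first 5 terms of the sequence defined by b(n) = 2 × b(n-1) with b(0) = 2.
Computing the sequence terms: 2, 4, 8, 16, 32
Adding these values together:

62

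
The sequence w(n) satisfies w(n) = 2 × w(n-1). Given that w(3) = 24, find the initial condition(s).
In general w(n) = 2ⁿ · w(0). At n = 3: w(0) = w(3) / 2^3 = 24 / 8 = 3.

w(0) = 3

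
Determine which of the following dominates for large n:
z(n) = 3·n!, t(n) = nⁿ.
Comparing growth rates:
Growth-rate hierarchy: log n ≺ any polynomial ≺ any exponential cⁿ (c>1) ≺ n! ≺ nⁿ.
super-exponential nⁿ dominates factorial asymptotically.

t(n) grows faster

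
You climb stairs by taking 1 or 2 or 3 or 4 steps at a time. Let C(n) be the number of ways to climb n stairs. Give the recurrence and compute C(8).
Condition on the size of the last step (1 to 4): before it there were n-1, …, n-4 stairs climbed, and these cases are disjoint, so C(n) = C(n-1) + C(n-2) + C(n-3) + C(n-4) (order-4 linear recurrence).
Initial conditions by direct count (compositions of i into parts ≤ 4): C(1) = 1; C(2) = 2; C(3) = 4; C(4) = 8.
Iterating the recurrence: C(5) = 15, C(6) = 29, C(7) = 56, C(8) = 108.

C(n) = C(n-1) + C(n-2) + C(n-3) + C(n-4), C(1) = 1, C(2) = 2, C(3) = 4, C(4) = 8; C(8) = 108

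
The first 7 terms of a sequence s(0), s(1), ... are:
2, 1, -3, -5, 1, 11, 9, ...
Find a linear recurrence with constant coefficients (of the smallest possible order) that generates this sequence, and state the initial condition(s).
Look for the lowest-order linear relation among consecutive terms.
Observation: s(n) - 1·s(n-1) - (-2)·s(n-2) = 0 holds for the shown terms, and no order-1 relation s(n) = α·s(n-1) + β fits.
Check at n=3: 1·-3 + (-2)·1 = -5. ✓

s(n) = s(n-1) - 2s(n-2), s(0) = 2, s(1) = 1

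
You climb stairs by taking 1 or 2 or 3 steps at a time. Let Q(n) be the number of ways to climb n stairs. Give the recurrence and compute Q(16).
Condition on the size of the last step (1 to 3): before it there were n-1, …, n-3 stairs climbed, and these cases are disjoint, so Q(n) = Q(n-1) + Q(n-2) + Q(n-3) (order-3 linear recurrence).
Initial conditions by direct count (compositions of i into parts ≤ 3): Q(1) = 1; Q(2) = 2; Q(3) = 4.
Iterating the recurrence: Q(4) = 7, Q(5) = 13, Q(6) = 24, Q(7) = 44, Q(8) = 81, Q(9) = 149, Q(10) = 274, Q(11) = 504, Q(12) = 927, Q(13) = 1705, Q(14) = 3136, Q(15) = 5768, Q(16) = 10609.

Q(n) = Q(n-1) + Q(n-2) + Q(n-3), Q(1) = 1, Q(2) = 2, Q(3) = 4; Q(16) = 10609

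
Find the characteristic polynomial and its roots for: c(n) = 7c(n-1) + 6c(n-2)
Substitute c(n) = rⁿ and divide through by rⁿ⁻²: r² - 7r - 6 = 0
Discriminant: 7² + 4·6 = 73, not a perfect square, so by the quadratic formula r = (7 ± √73)/2.
General solution: c(n) = A·r₁ⁿ + B·r₂ⁿ where r₁,r₂ = (7 ± √73)/2

Characteristic: r² - 7r - 6 = 0, Roots: r = (7 ± √73)/2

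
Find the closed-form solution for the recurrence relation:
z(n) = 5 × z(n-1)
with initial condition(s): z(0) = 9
Recurrence: z(n) = 5 × z(n-1), initial: z(0) = 9.
Each term is 5 times the previous, so this is geometric with ratio 5. After n steps: z(n) = z(0)·5ⁿ = 9·5ⁿ.

z(n) = 9·5ⁿ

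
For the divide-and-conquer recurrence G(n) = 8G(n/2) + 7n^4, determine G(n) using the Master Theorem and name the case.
Master Theorem template: G(n) = a·G(n/b) + f(n).
Here: a=8, b=2, f(n)=7n^4
Compute log_b(a) = log_2(8) = 3.
f(n) = 7n^4 = Ω(n^(3+ε)) with ε = 1, and the regularity condition holds (a·f(n/b) = (a/b^4)·f(n) with a/b^4 = 2^-1 < 1). Case 3: G(n) = Θ(f(n)) = Θ(n^4).

Case 3: G(n) = Θ(n^4)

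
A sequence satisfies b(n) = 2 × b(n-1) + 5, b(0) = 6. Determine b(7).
Computing step by step:
b(0) = 6
b(1) = 2 × 6 + 5 = 17
b(2) = 2 × 17 + 5 = 39
b(3) = 2 × 39 + 5 = 83
b(4) = 2 × 83 + 5 = 171
b(5) = 2 × 171 + 5 = 347
b(6) = 2 × 347 + 5 = 699
b(7) = 2 × 699 + 5 = 1403

1403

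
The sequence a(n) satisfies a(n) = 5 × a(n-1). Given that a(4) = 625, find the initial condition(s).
In general a(n) = 5ⁿ · a(0). At n = 4: a(0) = a(4) / 5^4 = 625 / 625 = 1.

a(0) = 1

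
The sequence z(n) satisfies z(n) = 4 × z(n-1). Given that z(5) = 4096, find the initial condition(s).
In general z(n) = 4ⁿ · z(0). At n = 5: z(0) = z(5) / 4^5 = 4096 / 1024 = 4.

z(0) = 4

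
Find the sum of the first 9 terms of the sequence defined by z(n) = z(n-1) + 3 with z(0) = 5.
Computing the sequence terms: 5, 8, 11, 14, 17, 20, 23, 26, 29
Adding these values together:

153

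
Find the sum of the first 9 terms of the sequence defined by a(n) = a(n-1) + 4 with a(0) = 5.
Computing the sequence terms: 5, 9, 13, 17, 21, 25, 29, 33, 37
Adding these values together:

189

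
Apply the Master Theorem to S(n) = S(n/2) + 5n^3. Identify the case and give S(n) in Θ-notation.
Master Theorem template: S(n) = a·S(n/b) + f(n).
Here: a=1, b=2, f(n)=5n^3
Compute log_b(a) = log_2(1) = 0.
f(n) = 5n^3 = Ω(n^(0+ε)) with ε = 3, and the regularity condition holds (a·f(n/b) = (a/b^3)·f(n) with a/b^3 = 2^-3 < 1). Case 3: S(n) = Θ(f(n)) = Θ(n^3).

Case 3: S(n) = Θ(n^3)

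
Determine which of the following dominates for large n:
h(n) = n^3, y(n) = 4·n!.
Comparing growth rates:
Growth-rate hierarchy: log n ≺ any polynomial ≺ any exponential cⁿ (c>1) ≺ n! ≺ nⁿ.
factorial dominates polynomial degree 3 asymptotically.

y(n) grows faster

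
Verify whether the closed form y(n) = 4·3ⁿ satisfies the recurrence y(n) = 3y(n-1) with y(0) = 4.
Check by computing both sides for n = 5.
From the recurrence with y(0) = 4:
  y(0) = 4, y(1) = 12, y(2) = 36, y(3) = 108, y(4) = 324, y(5) = 972
  so the recurrence gives y(5) = 972.
From the proposed closed form y(n) = 4·3ⁿ:
  y(5) = 972.
Both sides give 972 at n = 5, and the initial condition(s) match, so the closed form is consistent.

Yes, the closed form is correct.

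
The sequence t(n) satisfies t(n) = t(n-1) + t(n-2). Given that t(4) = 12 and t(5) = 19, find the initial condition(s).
Work backwards using t(k) = t(k+2) - t(k+1):
t(3) = t(5) - t(4) = 19 - 12 = 7
t(2) = t(4) - t(3) = 12 - 7 = 5
t(1) = t(3) - t(2) = 7 - 5 = 2
t(0) = t(2) - t(1) = 5 - 2 = 3

t(0) = 3, t(1) = 2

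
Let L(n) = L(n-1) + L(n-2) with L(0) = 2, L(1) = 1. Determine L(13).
Computing the sequence terms:
2, 1, 3, 4, 7, 11, 18, 29, 47, 76, 123, 199, 322, 521

521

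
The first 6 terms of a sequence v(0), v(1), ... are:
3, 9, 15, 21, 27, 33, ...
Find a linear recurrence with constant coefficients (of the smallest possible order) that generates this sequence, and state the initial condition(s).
Look for the lowest-order linear relation among consecutive terms.
Observation: consecutive differences are constant (= 6).
Check at n=2: 1·9 + 6 = 15. ✓

v(n) = v(n-1) + 6, v(0) = 3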